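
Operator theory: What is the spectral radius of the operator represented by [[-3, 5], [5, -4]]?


For a 2x2 matrix, eigenvalues satisfy lambda^2 - (trace)*lambda + det = 0
trace = -3 + -4 = -7
det = -3*-4 - 5*5 = -13
discriminant = (-7)^2 - 4*(-13) = 101
spectral radius = max |eigenvalue| = 8.5249

8.5249


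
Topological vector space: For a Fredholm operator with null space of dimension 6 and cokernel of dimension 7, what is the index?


The Fredholm index is defined as ind(T) = dim(ker T) - dim(coker T)
= 6 - 7
= -1

-1


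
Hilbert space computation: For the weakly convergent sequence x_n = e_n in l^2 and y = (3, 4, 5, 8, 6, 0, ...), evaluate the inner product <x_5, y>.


x_5 = e_5 is the standard basis vector with 1 in position 5.
<x_5, y> = y_5 = 6
As n -> infinity, <x_n, y> -> 0, confirming weak convergence of (x_n) to 0.

6


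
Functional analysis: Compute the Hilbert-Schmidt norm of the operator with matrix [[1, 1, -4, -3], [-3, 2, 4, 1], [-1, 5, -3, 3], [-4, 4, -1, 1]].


The Hilbert-Schmidt norm is sqrt(sum of squares of all entries).
Sum of squares = 1^2 + 1^2 + (-4)^2 + (-3)^2 + (-3)^2 + 2^2 + 4^2 + 1^2 + (-1)^2 + 5^2 + (-3)^2 + 3^2 + (-4)^2 + 4^2 + (-1)^2 + 1^2
= 1 + 1 + 16 + 9 + 9 + 4 + 16 + 1 + 1 + 25 + 9 + 9 + 16 + 16 + 1 + 1 = 135
||T||_HS = sqrt(135) = 11.6190

11.6190


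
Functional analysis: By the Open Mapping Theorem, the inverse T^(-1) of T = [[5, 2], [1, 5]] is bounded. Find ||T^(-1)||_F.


det(T) = 5*5 - 2*1 = 23
T^(-1) = (1/23) * [[5, -2], [-1, 5]] = [[0.2174, -0.0870], [-0.0435, 0.2174]]
||T^(-1)||_F^2 = 0.2174^2 + (-0.0870)^2 + (-0.0435)^2 + 0.2174^2 = 0.1040
||T^(-1)||_F = sqrt(0.1040) = 0.3224

0.3224


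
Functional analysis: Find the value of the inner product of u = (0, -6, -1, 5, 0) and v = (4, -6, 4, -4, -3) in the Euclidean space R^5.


Computing the standard inner product <u, v> = sum u_i * v_i
= 0*4 + -6*-6 + -1*4 + 5*-4 + 0*-3
= 0 + 36 + -4 + -20 + 0
= 12

12


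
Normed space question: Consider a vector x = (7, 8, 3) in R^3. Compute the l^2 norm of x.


The l^2 norm = (sum |x_i|^2)^(1/2)
Sum of 2th powers = 49 + 64 + 9 = 122
||x||_2 = (122)^(1/2) = 11.0454

11.0454


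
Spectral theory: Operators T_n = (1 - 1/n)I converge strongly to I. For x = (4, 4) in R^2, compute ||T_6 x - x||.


T_6 x - x = (1 - 1/6)x - x = -x/6
||x|| = sqrt(32) = 5.6569
||T_6 x - x|| = ||x||/6 = 5.6569/6 = 0.9428

0.9428


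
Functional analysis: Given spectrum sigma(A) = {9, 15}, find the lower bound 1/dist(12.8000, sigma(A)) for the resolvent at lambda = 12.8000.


dist(12.8000, {9, 15}) = min(|12.8000 - 9|, |12.8000 - 15|)
= min(3.8000, 2.2000) = 2.2000
Resolvent bound = 1/2.2000 = 0.4545

0.4545


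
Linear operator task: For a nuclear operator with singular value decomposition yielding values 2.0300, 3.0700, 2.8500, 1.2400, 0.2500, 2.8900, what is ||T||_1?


The nuclear norm is the sum of all singular values.
||T||_1 = 2.0300 + 3.0700 + 2.8500 + 1.2400 + 0.2500 + 2.8900
= 12.3300

12.3300


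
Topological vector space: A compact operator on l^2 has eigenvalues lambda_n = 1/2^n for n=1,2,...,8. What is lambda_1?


The eigenvalue formula gives lambda_1 = 1/2^1
= 1/2
= 0.5000

0.5000


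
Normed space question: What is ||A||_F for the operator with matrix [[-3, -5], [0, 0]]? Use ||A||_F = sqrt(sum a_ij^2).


||A||_F^2 = sum a_ij^2
= (-3)^2 + (-5)^2 + 0^2 + 0^2
= 9 + 25 + 0 + 0 = 34
||A||_F = sqrt(34) = 5.8310

5.8310


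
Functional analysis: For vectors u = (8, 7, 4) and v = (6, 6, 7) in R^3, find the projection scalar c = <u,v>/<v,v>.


Computing <u,v> = 8*6 + 7*6 + 4*7 = 118
Computing <v,v> = 6^2 + 6^2 + 7^2 = 121
Projection coefficient = 118/121 = 0.9752

0.9752


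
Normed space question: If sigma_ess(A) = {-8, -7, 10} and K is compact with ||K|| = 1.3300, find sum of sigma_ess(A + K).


By Weyl's theorem, the essential spectrum is invariant under compact perturbations.
sigma_ess(A + K) = sigma_ess(A) = {-8, -7, 10}
Sum = -8 + -7 + 10 = -5

-5


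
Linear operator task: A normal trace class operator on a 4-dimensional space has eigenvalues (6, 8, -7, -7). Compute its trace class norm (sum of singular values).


For a normal operator, singular values equal |eigenvalues|.
Trace norm = sum |lambda_i| = 6 + 8 + 7 + 7
= 28

28


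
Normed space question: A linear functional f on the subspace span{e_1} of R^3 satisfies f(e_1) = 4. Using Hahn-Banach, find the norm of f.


The norm of f is given by ||f|| = sup_{||x||=1} |f(x)|.
On span{e_1}, ||e_1|| = 1, so ||f|| = |f(e_1)| / ||e_1||
= |4| / 1 = 4.0000

4.0000


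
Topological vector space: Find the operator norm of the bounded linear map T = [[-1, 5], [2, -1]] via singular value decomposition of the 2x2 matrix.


A^T A = [[5, -7], [-7, 26]]
trace(A^T A) = 31, det(A^T A) = 81
discriminant = 31^2 - 4*81 = 637
Largest eigenvalue of A^T A = (trace + sqrt(disc))/2 = 28.1194
||T|| = sqrt(28.1194) = 5.3028

5.3028


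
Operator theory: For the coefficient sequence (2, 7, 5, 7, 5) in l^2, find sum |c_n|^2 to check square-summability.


sum |c_n|^2 = 2^2 + 7^2 + 5^2 + 7^2 + 5^2
= 4 + 49 + 25 + 49 + 25
= 152

152


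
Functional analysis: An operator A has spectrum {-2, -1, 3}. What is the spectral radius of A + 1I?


Spectrum of A + 1I = {-1, 0, 4}
Spectral radius = max |lambda| over the shifted spectrum
= max(1, 0, 4) = 4

4


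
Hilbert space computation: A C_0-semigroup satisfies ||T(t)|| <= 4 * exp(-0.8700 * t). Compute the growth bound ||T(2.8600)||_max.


||T(2.8600)|| <= 4 * exp(-0.8700 * 2.8600)
= 4 * exp(-2.4882)
= 4 * 0.0831
= 0.3322

0.3322


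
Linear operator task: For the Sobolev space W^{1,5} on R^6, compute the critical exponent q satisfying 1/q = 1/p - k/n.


Using the Sobolev embedding formula: 1/q = 1/p - k/n
1/q = 1/5 - 1/6 = 1/30
q = 1/(1/30) = 30

30.0000


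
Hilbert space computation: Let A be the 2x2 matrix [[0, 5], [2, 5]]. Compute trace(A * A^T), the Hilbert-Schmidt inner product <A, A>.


trace(A * A^T) = sum of squares of all entries
= 0^2 + 5^2 + 2^2 + 5^2
= 0 + 25 + 4 + 25
= 54

54


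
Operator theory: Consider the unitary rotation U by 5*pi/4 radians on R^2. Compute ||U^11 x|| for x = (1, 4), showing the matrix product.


U is a rotation by theta = 5*pi/4
U^11 = rotation by 11*theta = 55*pi/4 = 7*pi/4 (mod 2*pi)
cos(7*pi/4) = 0.7071, sin(7*pi/4) = -0.7071
U^11 x = (0.7071 * 1 - -0.7071 * 4, -0.7071 * 1 + 0.7071 * 4)
= (3.5355, 2.1213)
||U^11 x|| = sqrt(3.5355^2 + 2.1213^2) = sqrt(17.0000) = 4.1231

4.1231


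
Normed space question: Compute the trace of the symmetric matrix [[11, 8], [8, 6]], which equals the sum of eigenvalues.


For a self-adjoint (symmetric) matrix, the eigenvalues are real.
The sum of eigenvalues equals the trace of the matrix.
trace = 11 + 6 = 17

17


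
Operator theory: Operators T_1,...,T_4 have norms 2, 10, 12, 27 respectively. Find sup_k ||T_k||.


By the Uniform Boundedness Principle, the supremum of norms is finite.
sup_k ||T_k|| = max(2, 10, 12, 27) = 27

27


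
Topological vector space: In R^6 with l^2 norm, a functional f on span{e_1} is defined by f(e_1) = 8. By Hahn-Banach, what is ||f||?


The norm of f is given by ||f|| = sup_{||x||=1} |f(x)|.
On span{e_1}, ||e_1|| = 1, so ||f|| = |f(e_1)| / ||e_1||
= |8| / 1 = 8.0000

8.0000


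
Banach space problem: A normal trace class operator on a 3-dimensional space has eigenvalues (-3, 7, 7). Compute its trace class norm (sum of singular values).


For a normal operator, singular values equal |eigenvalues|.
Trace norm = sum |lambda_i| = 3 + 7 + 7
= 17

17


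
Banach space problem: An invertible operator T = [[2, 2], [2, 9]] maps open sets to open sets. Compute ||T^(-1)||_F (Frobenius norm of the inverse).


det(T) = 2*9 - 2*2 = 14
T^(-1) = (1/14) * [[9, -2], [-2, 2]] = [[0.6429, -0.1429], [-0.1429, 0.1429]]
||T^(-1)||_F^2 = 0.6429^2 + (-0.1429)^2 + (-0.1429)^2 + 0.1429^2 = 0.4745
||T^(-1)||_F = sqrt(0.4745) = 0.6888

0.6888


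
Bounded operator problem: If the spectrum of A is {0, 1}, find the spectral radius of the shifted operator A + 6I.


Spectrum of A + 6I = {6, 7}
Spectral radius = max |lambda| over the shifted spectrum
= max(6, 7) = 7

7


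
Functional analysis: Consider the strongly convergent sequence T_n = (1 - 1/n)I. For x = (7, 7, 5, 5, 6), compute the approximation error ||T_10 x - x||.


T_10 x - x = (1 - 1/10)x - x = -x/10
||x|| = sqrt(184) = 13.5647
||T_10 x - x|| = ||x||/10 = 13.5647/10 = 1.3565

1.3565


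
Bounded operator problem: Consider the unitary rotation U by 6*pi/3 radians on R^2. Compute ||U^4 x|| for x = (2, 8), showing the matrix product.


U is a rotation by theta = 6*pi/3
U^4 = rotation by 4*theta = 24*pi/3 = 0*pi/3 (mod 2*pi)
cos(0*pi/3) = 1.0000, sin(0*pi/3) = 0.0000
U^4 x = (1.0000 * 2 - 0.0000 * 8, 0.0000 * 2 + 1.0000 * 8)
= (2.0000, 8.0000)
||U^4 x|| = sqrt(2.0000^2 + 8.0000^2) = sqrt(68.0000) = 8.2462

8.2462


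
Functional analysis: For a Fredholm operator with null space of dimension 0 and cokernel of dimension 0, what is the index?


The Fredholm index is defined as ind(T) = dim(ker T) - dim(coker T)
= 0 - 0
= 0

0


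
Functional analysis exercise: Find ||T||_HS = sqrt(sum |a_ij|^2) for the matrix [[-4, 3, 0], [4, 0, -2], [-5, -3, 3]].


The Hilbert-Schmidt norm is sqrt(sum of squares of all entries).
Sum of squares = (-4)^2 + 3^2 + 0^2 + 4^2 + 0^2 + (-2)^2 + (-5)^2 + (-3)^2 + 3^2
= 16 + 9 + 0 + 16 + 0 + 4 + 25 + 9 + 9 = 88
||T||_HS = sqrt(88) = 9.3808

9.3808


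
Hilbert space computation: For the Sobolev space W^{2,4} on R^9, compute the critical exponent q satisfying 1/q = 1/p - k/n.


Using the Sobolev embedding formula: 1/q = 1/p - k/n
1/q = 1/4 - 2/9 = 1/36
q = 1/(1/36) = 36

36.0000


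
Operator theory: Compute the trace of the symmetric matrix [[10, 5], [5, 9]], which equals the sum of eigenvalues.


For a self-adjoint (symmetric) matrix, the eigenvalues are real.
The sum of eigenvalues equals the trace of the matrix.
trace = 10 + 9 = 19

19


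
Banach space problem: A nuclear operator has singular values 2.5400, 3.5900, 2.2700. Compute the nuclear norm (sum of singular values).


The nuclear norm is the sum of all singular values.
||T||_1 = 2.5400 + 3.5900 + 2.2700
= 8.4000

8.4000


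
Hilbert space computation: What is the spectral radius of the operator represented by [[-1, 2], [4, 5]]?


For a 2x2 matrix, eigenvalues satisfy lambda^2 - (trace)*lambda + det = 0
trace = -1 + 5 = 4
det = -1*5 - 2*4 = -13
discriminant = 4^2 - 4*(-13) = 68
spectral radius = max |eigenvalue| = 6.1231

6.1231


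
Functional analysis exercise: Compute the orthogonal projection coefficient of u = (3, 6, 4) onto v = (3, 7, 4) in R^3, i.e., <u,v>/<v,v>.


Computing <u,v> = 3*3 + 6*7 + 4*4 = 67
Computing <v,v> = 3^2 + 7^2 + 4^2 = 74
Projection coefficient = 67/74 = 0.9054

0.9054


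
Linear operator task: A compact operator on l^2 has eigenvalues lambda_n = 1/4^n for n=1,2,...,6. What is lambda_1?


The eigenvalue formula gives lambda_1 = 1/4^1
= 1/4
= 0.2500

0.2500


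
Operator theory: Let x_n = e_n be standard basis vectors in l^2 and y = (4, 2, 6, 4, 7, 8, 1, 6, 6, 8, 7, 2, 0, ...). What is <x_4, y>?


x_4 = e_4 is the standard basis vector with 1 in position 4.
<x_4, y> = y_4 = 4
As n -> infinity, <x_n, y> -> 0, confirming weak convergence of (x_n) to 0.

4


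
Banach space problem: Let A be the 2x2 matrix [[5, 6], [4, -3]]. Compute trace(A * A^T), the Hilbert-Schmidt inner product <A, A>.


trace(A * A^T) = sum of squares of all entries
= 5^2 + 6^2 + 4^2 + (-3)^2
= 25 + 36 + 16 + 9
= 86

86


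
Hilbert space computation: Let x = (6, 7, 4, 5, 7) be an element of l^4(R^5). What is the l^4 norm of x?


The l^4 norm = (sum |x_i|^4)^(1/4)
Sum of 4th powers = 1296 + 2401 + 256 + 625 + 2401 = 6979
||x||_4 = (6979)^(1/4) = 9.1400

9.1400


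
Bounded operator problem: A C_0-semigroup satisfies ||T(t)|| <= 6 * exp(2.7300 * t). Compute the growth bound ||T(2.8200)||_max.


||T(2.8200)|| <= 6 * exp(2.7300 * 2.8200)
= 6 * exp(7.6986)
= 6 * 2205.2585
= 13231.5508

13231.5508


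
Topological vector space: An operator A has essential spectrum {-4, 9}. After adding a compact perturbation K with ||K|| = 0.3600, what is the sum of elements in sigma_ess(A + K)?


By Weyl's theorem, the essential spectrum is invariant under compact perturbations.
sigma_ess(A + K) = sigma_ess(A) = {-4, 9}
Sum = -4 + 9 = 5

5


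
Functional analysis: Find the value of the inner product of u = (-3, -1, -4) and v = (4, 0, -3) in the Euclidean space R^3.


Computing the standard inner product <u, v> = sum u_i * v_i
= -3*4 + -1*0 + -4*-3
= -12 + 0 + 12
= 0

0


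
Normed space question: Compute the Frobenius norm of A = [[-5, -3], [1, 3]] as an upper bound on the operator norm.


||A||_F^2 = sum a_ij^2
= (-5)^2 + (-3)^2 + 1^2 + 3^2
= 25 + 9 + 1 + 9 = 44
||A||_F = sqrt(44) = 6.6332

6.6332


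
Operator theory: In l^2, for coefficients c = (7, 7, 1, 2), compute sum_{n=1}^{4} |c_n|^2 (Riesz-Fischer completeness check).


sum |c_n|^2 = 7^2 + 7^2 + 1^2 + 2^2
= 49 + 49 + 1 + 4
= 103

103


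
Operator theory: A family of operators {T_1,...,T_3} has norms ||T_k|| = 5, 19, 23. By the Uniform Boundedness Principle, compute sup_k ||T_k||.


By the Uniform Boundedness Principle, the supremum of norms is finite.
sup_k ||T_k|| = max(5, 19, 23) = 23

23


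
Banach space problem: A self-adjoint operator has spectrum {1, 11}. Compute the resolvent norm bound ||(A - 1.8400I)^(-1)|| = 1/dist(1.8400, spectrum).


dist(1.8400, {1, 11}) = min(|1.8400 - 1|, |1.8400 - 11|)
= min(0.8400, 9.1600) = 0.8400
Resolvent bound = 1/0.8400 = 1.1905

1.1905


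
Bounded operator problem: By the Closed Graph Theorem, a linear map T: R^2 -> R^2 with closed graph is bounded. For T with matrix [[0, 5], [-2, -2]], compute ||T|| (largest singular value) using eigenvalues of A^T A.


A^T A = [[4, 4], [4, 29]]
trace(A^T A) = 33, det(A^T A) = 100
discriminant = 33^2 - 4*100 = 689
Largest eigenvalue of A^T A = (trace + sqrt(disc))/2 = 29.6244
||T|| = sqrt(29.6244) = 5.4428

5.4428


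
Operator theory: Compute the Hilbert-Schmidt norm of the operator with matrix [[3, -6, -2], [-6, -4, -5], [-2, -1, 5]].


The Hilbert-Schmidt norm is sqrt(sum of squares of all entries).
Sum of squares = 3^2 + (-6)^2 + (-2)^2 + (-6)^2 + (-4)^2 + (-5)^2 + (-2)^2 + (-1)^2 + 5^2
= 9 + 36 + 4 + 36 + 16 + 25 + 4 + 1 + 25 = 156
||T||_HS = sqrt(156) = 12.4900

12.4900


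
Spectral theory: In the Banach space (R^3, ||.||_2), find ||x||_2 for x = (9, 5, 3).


The l^2 norm = (sum |x_i|^2)^(1/2)
Sum of 2th powers = 81 + 25 + 9 = 115
||x||_2 = (115)^(1/2) = 10.7238

10.7238


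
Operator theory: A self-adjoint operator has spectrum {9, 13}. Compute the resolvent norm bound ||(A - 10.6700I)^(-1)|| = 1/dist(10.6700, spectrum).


dist(10.6700, {9, 13}) = min(|10.6700 - 9|, |10.6700 - 13|)
= min(1.6700, 2.3300) = 1.6700
Resolvent bound = 1/1.6700 = 0.5988

0.5988


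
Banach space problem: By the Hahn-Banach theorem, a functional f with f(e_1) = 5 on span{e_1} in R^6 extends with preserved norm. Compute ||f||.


The norm of f is given by ||f|| = sup_{||x||=1} |f(x)|.
On span{e_1}, ||e_1|| = 1, so ||f|| = |f(e_1)| / ||e_1||
= |5| / 1 = 5.0000

5.0000


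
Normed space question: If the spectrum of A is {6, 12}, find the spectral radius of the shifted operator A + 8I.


Spectrum of A + 8I = {14, 20}
Spectral radius = max |lambda| over the shifted spectrum
= max(14, 20) = 20

20


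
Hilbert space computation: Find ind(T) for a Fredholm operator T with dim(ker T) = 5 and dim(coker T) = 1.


The Fredholm index is defined as ind(T) = dim(ker T) - dim(coker T)
= 5 - 1
= 4

4


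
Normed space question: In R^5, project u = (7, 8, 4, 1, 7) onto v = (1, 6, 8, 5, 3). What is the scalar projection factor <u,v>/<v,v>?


Computing <u,v> = 7*1 + 8*6 + 4*8 + 1*5 + 7*3 = 113
Computing <v,v> = 1^2 + 6^2 + 8^2 + 5^2 + 3^2 = 135
Projection coefficient = 113/135 = 0.8370

0.8370


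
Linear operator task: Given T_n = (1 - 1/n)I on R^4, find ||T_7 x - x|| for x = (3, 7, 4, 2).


T_7 x - x = (1 - 1/7)x - x = -x/7
||x|| = sqrt(78) = 8.8318
||T_7 x - x|| = ||x||/7 = 8.8318/7 = 1.2617

1.2617


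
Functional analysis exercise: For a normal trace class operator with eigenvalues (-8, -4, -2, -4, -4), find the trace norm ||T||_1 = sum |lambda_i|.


For a normal operator, singular values equal |eigenvalues|.
Trace norm = sum |lambda_i| = 8 + 4 + 2 + 4 + 4
= 22

22


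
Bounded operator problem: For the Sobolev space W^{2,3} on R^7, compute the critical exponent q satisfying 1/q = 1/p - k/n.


Using the Sobolev embedding formula: 1/q = 1/p - k/n
1/q = 1/3 - 2/7 = 1/21
q = 1/(1/21) = 21

21.0000


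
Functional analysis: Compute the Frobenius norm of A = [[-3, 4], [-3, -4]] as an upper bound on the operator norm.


||A||_F^2 = sum a_ij^2
= (-3)^2 + 4^2 + (-3)^2 + (-4)^2
= 9 + 16 + 9 + 16 = 50
||A||_F = sqrt(50) = 7.0711

7.0711


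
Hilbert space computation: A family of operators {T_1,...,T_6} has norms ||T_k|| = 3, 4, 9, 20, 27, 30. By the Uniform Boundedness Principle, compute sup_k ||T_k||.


By the Uniform Boundedness Principle, the supremum of norms is finite.
sup_k ||T_k|| = max(3, 4, 9, 20, 27, 30) = 30

30


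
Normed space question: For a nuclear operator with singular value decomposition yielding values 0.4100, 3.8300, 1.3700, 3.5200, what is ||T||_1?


The nuclear norm is the sum of all singular values.
||T||_1 = 0.4100 + 3.8300 + 1.3700 + 3.5200
= 9.1300

9.1300


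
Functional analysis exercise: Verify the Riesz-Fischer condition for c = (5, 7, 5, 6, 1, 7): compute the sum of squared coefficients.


sum |c_n|^2 = 5^2 + 7^2 + 5^2 + 6^2 + 1^2 + 7^2
= 25 + 49 + 25 + 36 + 1 + 49
= 185

185


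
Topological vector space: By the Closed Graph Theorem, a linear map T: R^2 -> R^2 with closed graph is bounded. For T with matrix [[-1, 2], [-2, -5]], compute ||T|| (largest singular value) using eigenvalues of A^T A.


A^T A = [[5, 8], [8, 29]]
trace(A^T A) = 34, det(A^T A) = 81
discriminant = 34^2 - 4*81 = 832
Largest eigenvalue of A^T A = (trace + sqrt(disc))/2 = 31.4222
||T|| = sqrt(31.4222) = 5.6056

5.6056


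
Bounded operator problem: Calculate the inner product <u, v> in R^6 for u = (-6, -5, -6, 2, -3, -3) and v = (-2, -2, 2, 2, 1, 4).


Computing the standard inner product <u, v> = sum u_i * v_i
= -6*-2 + -5*-2 + -6*2 + 2*2 + -3*1 + -3*4
= 12 + 10 + -12 + 4 + -3 + -12
= -1

-1


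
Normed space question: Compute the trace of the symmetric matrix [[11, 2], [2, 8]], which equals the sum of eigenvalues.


For a self-adjoint (symmetric) matrix, the eigenvalues are real.
The sum of eigenvalues equals the trace of the matrix.
trace = 11 + 8 = 19

19


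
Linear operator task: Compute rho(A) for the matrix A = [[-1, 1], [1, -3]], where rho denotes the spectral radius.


For a 2x2 matrix, eigenvalues satisfy lambda^2 - (trace)*lambda + det = 0
trace = -1 + -3 = -4
det = -1*-3 - 1*1 = 2
discriminant = (-4)^2 - 4*(2) = 8
spectral radius = max |eigenvalue| = 3.4142

3.4142


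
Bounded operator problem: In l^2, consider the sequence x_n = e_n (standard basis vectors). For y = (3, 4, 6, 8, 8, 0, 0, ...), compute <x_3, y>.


x_3 = e_3 is the standard basis vector with 1 in position 3.
<x_3, y> = y_3 = 6
As n -> infinity, <x_n, y> -> 0, confirming weak convergence of (x_n) to 0.

6


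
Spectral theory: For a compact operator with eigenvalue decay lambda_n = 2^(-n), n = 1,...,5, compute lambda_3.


The eigenvalue formula gives lambda_3 = 1/2^3
= 1/8
= 0.1250

0.1250


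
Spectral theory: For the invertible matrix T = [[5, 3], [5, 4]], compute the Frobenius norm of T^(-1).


det(T) = 5*4 - 3*5 = 5
T^(-1) = (1/5) * [[4, -3], [-5, 5]] = [[0.8000, -0.6000], [-1.0000, 1.0000]]
||T^(-1)||_F^2 = 0.8000^2 + (-0.6000)^2 + (-1.0000)^2 + 1.0000^2 = 3.0000
||T^(-1)||_F = sqrt(3.0000) = 1.7321

1.7321


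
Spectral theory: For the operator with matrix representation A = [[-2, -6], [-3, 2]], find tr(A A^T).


trace(A * A^T) = sum of squares of all entries
= (-2)^2 + (-6)^2 + (-3)^2 + 2^2
= 4 + 36 + 9 + 4
= 53

53


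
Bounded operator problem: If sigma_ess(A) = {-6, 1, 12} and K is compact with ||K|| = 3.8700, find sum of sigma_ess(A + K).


By Weyl's theorem, the essential spectrum is invariant under compact perturbations.
sigma_ess(A + K) = sigma_ess(A) = {-6, 1, 12}
Sum = -6 + 1 + 12 = 7

7


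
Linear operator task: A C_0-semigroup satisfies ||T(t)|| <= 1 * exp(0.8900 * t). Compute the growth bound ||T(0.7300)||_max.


||T(0.7300)|| <= 1 * exp(0.8900 * 0.7300)
= 1 * exp(0.6497)
= 1 * 1.9150
= 1.9150

1.9150


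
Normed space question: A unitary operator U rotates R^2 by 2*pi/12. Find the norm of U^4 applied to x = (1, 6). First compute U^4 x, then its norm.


U is a rotation by theta = 2*pi/12
U^4 = rotation by 4*theta = 8*pi/12
cos(8*pi/12) = -0.5000, sin(8*pi/12) = 0.8660
U^4 x = (-0.5000 * 1 - 0.8660 * 6, 0.8660 * 1 + -0.5000 * 6)
= (-5.6962, -2.1340)
||U^4 x|| = sqrt((-5.6962)^2 + (-2.1340)^2) = sqrt(37.0000) = 6.0828

6.0828


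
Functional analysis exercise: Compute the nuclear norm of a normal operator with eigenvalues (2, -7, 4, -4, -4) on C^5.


For a normal operator, singular values equal |eigenvalues|.
Trace norm = sum |lambda_i| = 2 + 7 + 4 + 4 + 4
= 21

21


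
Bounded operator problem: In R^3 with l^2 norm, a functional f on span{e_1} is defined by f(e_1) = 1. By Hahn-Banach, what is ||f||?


The norm of f is given by ||f|| = sup_{||x||=1} |f(x)|.
On span{e_1}, ||e_1|| = 1, so ||f|| = |f(e_1)| / ||e_1||
= |1| / 1 = 1.0000

1.0000


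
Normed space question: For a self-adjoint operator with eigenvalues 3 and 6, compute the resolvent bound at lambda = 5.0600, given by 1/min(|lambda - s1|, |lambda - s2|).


dist(5.0600, {3, 6}) = min(|5.0600 - 3|, |5.0600 - 6|)
= min(2.0600, 0.9400) = 0.9400
Resolvent bound = 1/0.9400 = 1.0638

1.0638


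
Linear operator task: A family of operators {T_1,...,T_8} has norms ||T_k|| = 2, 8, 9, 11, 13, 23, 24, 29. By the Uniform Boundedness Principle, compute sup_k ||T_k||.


By the Uniform Boundedness Principle, the supremum of norms is finite.
sup_k ||T_k|| = max(2, 8, 9, 11, 13, 23, 24, 29) = 29

29


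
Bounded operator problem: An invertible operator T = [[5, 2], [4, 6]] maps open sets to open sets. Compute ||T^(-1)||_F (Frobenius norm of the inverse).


det(T) = 5*6 - 2*4 = 22
T^(-1) = (1/22) * [[6, -2], [-4, 5]] = [[0.2727, -0.0909], [-0.1818, 0.2273]]
||T^(-1)||_F^2 = 0.2727^2 + (-0.0909)^2 + (-0.1818)^2 + 0.2273^2 = 0.1674
||T^(-1)||_F = sqrt(0.1674) = 0.4091

0.4091


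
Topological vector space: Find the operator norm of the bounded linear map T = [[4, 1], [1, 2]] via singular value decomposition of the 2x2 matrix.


A^T A = [[17, 6], [6, 5]]
trace(A^T A) = 22, det(A^T A) = 49
discriminant = 22^2 - 4*49 = 288
Largest eigenvalue of A^T A = (trace + sqrt(disc))/2 = 19.4853
||T|| = sqrt(19.4853) = 4.4142

4.4142


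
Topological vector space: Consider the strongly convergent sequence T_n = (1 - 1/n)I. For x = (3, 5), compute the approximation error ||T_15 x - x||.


T_15 x - x = (1 - 1/15)x - x = -x/15
||x|| = sqrt(34) = 5.8310
||T_15 x - x|| = ||x||/15 = 5.8310/15 = 0.3887

0.3887


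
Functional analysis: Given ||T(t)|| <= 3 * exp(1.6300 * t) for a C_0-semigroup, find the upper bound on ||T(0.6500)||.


||T(0.6500)|| <= 3 * exp(1.6300 * 0.6500)
= 3 * exp(1.0595)
= 3 * 2.8849
= 8.6548

8.6548


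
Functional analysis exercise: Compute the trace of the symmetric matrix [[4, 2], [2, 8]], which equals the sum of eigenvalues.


For a self-adjoint (symmetric) matrix, the eigenvalues are real.
The sum of eigenvalues equals the trace of the matrix.
trace = 4 + 8 = 12

12


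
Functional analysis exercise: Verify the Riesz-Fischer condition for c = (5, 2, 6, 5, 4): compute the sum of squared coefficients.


sum |c_n|^2 = 5^2 + 2^2 + 6^2 + 5^2 + 4^2
= 25 + 4 + 36 + 25 + 16
= 106

106


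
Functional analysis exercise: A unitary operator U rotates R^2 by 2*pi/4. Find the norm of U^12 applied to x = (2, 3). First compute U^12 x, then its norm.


U is a rotation by theta = 2*pi/4
U^12 = rotation by 12*theta = 24*pi/4 = 0*pi/4 (mod 2*pi)
cos(0*pi/4) = 1.0000, sin(0*pi/4) = 0.0000
U^12 x = (1.0000 * 2 - 0.0000 * 3, 0.0000 * 2 + 1.0000 * 3)
= (2.0000, 3.0000)
||U^12 x|| = sqrt(2.0000^2 + 3.0000^2) = sqrt(13.0000) = 3.6056

3.6056


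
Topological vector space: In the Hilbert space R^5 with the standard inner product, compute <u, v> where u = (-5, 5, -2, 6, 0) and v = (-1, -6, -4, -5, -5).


Computing the standard inner product <u, v> = sum u_i * v_i
= -5*-1 + 5*-6 + -2*-4 + 6*-5 + 0*-5
= 5 + -30 + 8 + -30 + 0
= -47

-47


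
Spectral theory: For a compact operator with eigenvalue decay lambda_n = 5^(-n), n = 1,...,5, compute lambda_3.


The eigenvalue formula gives lambda_3 = 1/5^3
= 1/125
= 0.0080

0.0080


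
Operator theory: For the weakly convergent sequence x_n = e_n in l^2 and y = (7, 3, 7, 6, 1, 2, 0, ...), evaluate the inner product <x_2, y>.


x_2 = e_2 is the standard basis vector with 1 in position 2.
<x_2, y> = y_2 = 3
As n -> infinity, <x_n, y> -> 0, confirming weak convergence of (x_n) to 0.

3


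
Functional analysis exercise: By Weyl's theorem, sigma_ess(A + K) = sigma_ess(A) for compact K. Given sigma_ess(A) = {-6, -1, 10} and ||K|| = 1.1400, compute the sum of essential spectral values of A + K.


By Weyl's theorem, the essential spectrum is invariant under compact perturbations.
sigma_ess(A + K) = sigma_ess(A) = {-6, -1, 10}
Sum = -6 + -1 + 10 = 3

3


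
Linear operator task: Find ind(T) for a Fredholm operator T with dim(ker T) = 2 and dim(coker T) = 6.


The Fredholm index is defined as ind(T) = dim(ker T) - dim(coker T)
= 2 - 6
= -4

-4


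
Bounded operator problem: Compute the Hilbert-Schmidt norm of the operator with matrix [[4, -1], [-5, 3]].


The Hilbert-Schmidt norm is sqrt(sum of squares of all entries).
Sum of squares = 4^2 + (-1)^2 + (-5)^2 + 3^2
= 16 + 1 + 25 + 9 = 51
||T||_HS = sqrt(51) = 7.1414

7.1414


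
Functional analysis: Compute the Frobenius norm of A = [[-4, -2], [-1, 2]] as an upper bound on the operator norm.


||A||_F^2 = sum a_ij^2
= (-4)^2 + (-2)^2 + (-1)^2 + 2^2
= 16 + 4 + 1 + 4 = 25
||A||_F = sqrt(25) = 5.0000

5.0000


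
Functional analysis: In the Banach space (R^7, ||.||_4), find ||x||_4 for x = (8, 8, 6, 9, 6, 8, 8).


The l^4 norm = (sum |x_i|^4)^(1/4)
Sum of 4th powers = 4096 + 4096 + 1296 + 6561 + 1296 + 4096 + 4096 = 25537
||x||_4 = (25537)^(1/4) = 12.6413

12.6413


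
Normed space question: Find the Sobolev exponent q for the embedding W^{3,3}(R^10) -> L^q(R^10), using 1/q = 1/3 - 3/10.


Using the Sobolev embedding formula: 1/q = 1/p - k/n
1/q = 1/3 - 3/10 = 1/30
q = 1/(1/30) = 30

30.0000


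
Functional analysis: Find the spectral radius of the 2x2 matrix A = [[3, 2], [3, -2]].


For a 2x2 matrix, eigenvalues satisfy lambda^2 - (trace)*lambda + det = 0
trace = 3 + -2 = 1
det = 3*-2 - 2*3 = -12
discriminant = 1^2 - 4*(-12) = 49
spectral radius = max |eigenvalue| = 4.0000

4.0000


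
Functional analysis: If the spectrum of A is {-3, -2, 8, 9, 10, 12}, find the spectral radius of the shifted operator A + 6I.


Spectrum of A + 6I = {3, 4, 14, 15, 16, 18}
Spectral radius = max |lambda| over the shifted spectrum
= max(3, 4, 14, 15, 16, 18) = 18

18


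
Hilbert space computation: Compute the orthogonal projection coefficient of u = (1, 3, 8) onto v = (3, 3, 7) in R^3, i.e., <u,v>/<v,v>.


Computing <u,v> = 1*3 + 3*3 + 8*7 = 68
Computing <v,v> = 3^2 + 3^2 + 7^2 = 67
Projection coefficient = 68/67 = 1.0149

1.0149


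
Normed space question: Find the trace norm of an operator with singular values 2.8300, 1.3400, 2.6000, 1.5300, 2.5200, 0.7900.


The nuclear norm is the sum of all singular values.
||T||_1 = 2.8300 + 1.3400 + 2.6000 + 1.5300 + 2.5200 + 0.7900
= 11.6100

11.6100


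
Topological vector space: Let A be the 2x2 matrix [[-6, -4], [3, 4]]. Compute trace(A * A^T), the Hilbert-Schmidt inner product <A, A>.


trace(A * A^T) = sum of squares of all entries
= (-6)^2 + (-4)^2 + 3^2 + 4^2
= 36 + 16 + 9 + 16
= 77

77


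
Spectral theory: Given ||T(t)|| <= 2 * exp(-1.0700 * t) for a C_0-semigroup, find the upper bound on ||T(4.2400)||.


||T(4.2400)|| <= 2 * exp(-1.0700 * 4.2400)
= 2 * exp(-4.5368)
= 2 * 0.0107
= 0.0214

0.0214


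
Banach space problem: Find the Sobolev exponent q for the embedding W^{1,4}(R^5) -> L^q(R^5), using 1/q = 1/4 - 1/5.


Using the Sobolev embedding formula: 1/q = 1/p - k/n
1/q = 1/4 - 1/5 = 1/20
q = 1/(1/20) = 20

20.0000


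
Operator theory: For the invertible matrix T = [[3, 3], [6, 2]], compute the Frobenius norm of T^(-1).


det(T) = 3*2 - 3*6 = -12
T^(-1) = (1/-12) * [[2, -3], [-6, 3]] = [[-0.1667, 0.2500], [0.5000, -0.2500]]
||T^(-1)||_F^2 = (-0.1667)^2 + 0.2500^2 + 0.5000^2 + (-0.2500)^2 = 0.4028
||T^(-1)||_F = sqrt(0.4028) = 0.6346

0.6346


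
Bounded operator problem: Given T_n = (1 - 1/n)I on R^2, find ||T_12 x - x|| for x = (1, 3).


T_12 x - x = (1 - 1/12)x - x = -x/12
||x|| = sqrt(10) = 3.1623
||T_12 x - x|| = ||x||/12 = 3.1623/12 = 0.2635

0.2635


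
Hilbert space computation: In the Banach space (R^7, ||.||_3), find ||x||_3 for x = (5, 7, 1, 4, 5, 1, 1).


The l^3 norm = (sum |x_i|^3)^(1/3)
Sum of 3th powers = 125 + 343 + 1 + 64 + 125 + 1 + 1 = 660
||x||_3 = (660)^(1/3) = 8.7066

8.7066


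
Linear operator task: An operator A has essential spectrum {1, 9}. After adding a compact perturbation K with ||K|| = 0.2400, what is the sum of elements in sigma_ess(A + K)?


By Weyl's theorem, the essential spectrum is invariant under compact perturbations.
sigma_ess(A + K) = sigma_ess(A) = {1, 9}
Sum = 1 + 9 = 10

10


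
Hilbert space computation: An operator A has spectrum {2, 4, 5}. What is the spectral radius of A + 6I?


Spectrum of A + 6I = {8, 10, 11}
Spectral radius = max |lambda| over the shifted spectrum
= max(8, 10, 11) = 11

11


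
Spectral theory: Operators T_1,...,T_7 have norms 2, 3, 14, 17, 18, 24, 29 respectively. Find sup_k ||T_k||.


By the Uniform Boundedness Principle, the supremum of norms is finite.
sup_k ||T_k|| = max(2, 3, 14, 17, 18, 24, 29) = 29

29


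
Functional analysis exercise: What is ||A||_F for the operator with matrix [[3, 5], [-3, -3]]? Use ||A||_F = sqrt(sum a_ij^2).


||A||_F^2 = sum a_ij^2
= 3^2 + 5^2 + (-3)^2 + (-3)^2
= 9 + 25 + 9 + 9 = 52
||A||_F = sqrt(52) = 7.2111

7.2111


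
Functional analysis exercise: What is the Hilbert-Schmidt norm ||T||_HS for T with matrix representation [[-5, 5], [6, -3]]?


The Hilbert-Schmidt norm is sqrt(sum of squares of all entries).
Sum of squares = (-5)^2 + 5^2 + 6^2 + (-3)^2
= 25 + 25 + 36 + 9 = 95
||T||_HS = sqrt(95) = 9.7468

9.7468


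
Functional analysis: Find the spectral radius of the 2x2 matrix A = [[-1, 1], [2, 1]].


For a 2x2 matrix, eigenvalues satisfy lambda^2 - (trace)*lambda + det = 0
trace = -1 + 1 = 0
det = -1*1 - 1*2 = -3
discriminant = 0^2 - 4*(-3) = 12
spectral radius = max |eigenvalue| = 1.7321

1.7321


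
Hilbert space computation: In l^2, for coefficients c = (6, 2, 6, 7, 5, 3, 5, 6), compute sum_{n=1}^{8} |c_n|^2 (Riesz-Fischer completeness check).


sum |c_n|^2 = 6^2 + 2^2 + 6^2 + 7^2 + 5^2 + 3^2 + 5^2 + 6^2
= 36 + 4 + 36 + 49 + 25 + 9 + 25 + 36
= 220

220


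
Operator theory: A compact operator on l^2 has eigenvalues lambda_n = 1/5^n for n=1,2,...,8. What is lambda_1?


The eigenvalue formula gives lambda_1 = 1/5^1
= 1/5
= 0.2000

0.2000


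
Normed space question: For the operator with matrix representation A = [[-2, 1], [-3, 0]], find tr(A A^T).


trace(A * A^T) = sum of squares of all entries
= (-2)^2 + 1^2 + (-3)^2 + 0^2
= 4 + 1 + 9 + 0
= 14

14


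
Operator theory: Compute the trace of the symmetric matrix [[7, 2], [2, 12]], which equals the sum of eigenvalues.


For a self-adjoint (symmetric) matrix, the eigenvalues are real.
The sum of eigenvalues equals the trace of the matrix.
trace = 7 + 12 = 19

19


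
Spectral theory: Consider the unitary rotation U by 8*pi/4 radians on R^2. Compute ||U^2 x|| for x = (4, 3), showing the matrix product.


U is a rotation by theta = 8*pi/4
U^2 = rotation by 2*theta = 16*pi/4 = 0*pi/4 (mod 2*pi)
cos(0*pi/4) = 1.0000, sin(0*pi/4) = 0.0000
U^2 x = (1.0000 * 4 - 0.0000 * 3, 0.0000 * 4 + 1.0000 * 3)
= (4.0000, 3.0000)
||U^2 x|| = sqrt(4.0000^2 + 3.0000^2) = sqrt(25.0000) = 5.0000

5.0000


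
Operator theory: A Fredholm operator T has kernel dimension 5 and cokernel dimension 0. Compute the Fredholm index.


The Fredholm index is defined as ind(T) = dim(ker T) - dim(coker T)
= 5 - 0
= 5

5


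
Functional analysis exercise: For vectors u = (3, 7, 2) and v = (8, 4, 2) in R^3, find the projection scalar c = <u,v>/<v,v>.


Computing <u,v> = 3*8 + 7*4 + 2*2 = 56
Computing <v,v> = 8^2 + 4^2 + 2^2 = 84
Projection coefficient = 56/84 = 0.6667

0.6667


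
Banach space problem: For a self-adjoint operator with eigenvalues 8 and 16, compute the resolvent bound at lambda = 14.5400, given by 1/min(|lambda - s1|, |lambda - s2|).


dist(14.5400, {8, 16}) = min(|14.5400 - 8|, |14.5400 - 16|)
= min(6.5400, 1.4600) = 1.4600
Resolvent bound = 1/1.4600 = 0.6849

0.6849


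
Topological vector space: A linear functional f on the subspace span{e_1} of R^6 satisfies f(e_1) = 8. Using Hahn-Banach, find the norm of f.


The norm of f is given by ||f|| = sup_{||x||=1} |f(x)|.
On span{e_1}, ||e_1|| = 1, so ||f|| = |f(e_1)| / ||e_1||
= |8| / 1 = 8.0000

8.0000


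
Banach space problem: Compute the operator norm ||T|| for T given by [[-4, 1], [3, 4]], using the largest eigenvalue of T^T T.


A^T A = [[25, 8], [8, 17]]
trace(A^T A) = 42, det(A^T A) = 361
discriminant = 42^2 - 4*361 = 320
Largest eigenvalue of A^T A = (trace + sqrt(disc))/2 = 29.9443
||T|| = sqrt(29.9443) = 5.4721

5.4721


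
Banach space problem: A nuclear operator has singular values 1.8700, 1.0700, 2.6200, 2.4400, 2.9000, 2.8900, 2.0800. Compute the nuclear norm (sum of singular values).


The nuclear norm is the sum of all singular values.
||T||_1 = 1.8700 + 1.0700 + 2.6200 + 2.4400 + 2.9000 + 2.8900 + 2.0800
= 15.8700

15.8700


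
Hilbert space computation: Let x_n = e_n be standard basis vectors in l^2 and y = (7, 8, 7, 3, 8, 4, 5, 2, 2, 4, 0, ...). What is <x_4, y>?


x_4 = e_4 is the standard basis vector with 1 in position 4.
<x_4, y> = y_4 = 3
As n -> infinity, <x_n, y> -> 0, confirming weak convergence of (x_n) to 0.

3


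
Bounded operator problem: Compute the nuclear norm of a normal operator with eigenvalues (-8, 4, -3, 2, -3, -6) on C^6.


For a normal operator, singular values equal |eigenvalues|.
Trace norm = sum |lambda_i| = 8 + 4 + 3 + 2 + 3 + 6
= 26

26


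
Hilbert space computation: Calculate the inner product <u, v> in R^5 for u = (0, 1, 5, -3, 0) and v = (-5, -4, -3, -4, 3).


Computing the standard inner product <u, v> = sum u_i * v_i
= 0*-5 + 1*-4 + 5*-3 + -3*-4 + 0*3
= 0 + -4 + -15 + 12 + 0
= -7

-7


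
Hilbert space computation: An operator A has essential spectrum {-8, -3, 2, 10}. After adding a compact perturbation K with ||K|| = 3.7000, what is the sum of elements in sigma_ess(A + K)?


By Weyl's theorem, the essential spectrum is invariant under compact perturbations.
sigma_ess(A + K) = sigma_ess(A) = {-8, -3, 2, 10}
Sum = -8 + -3 + 2 + 10 = 1

1


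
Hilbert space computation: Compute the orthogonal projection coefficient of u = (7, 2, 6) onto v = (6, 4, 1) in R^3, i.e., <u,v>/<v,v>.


Computing <u,v> = 7*6 + 2*4 + 6*1 = 56
Computing <v,v> = 6^2 + 4^2 + 1^2 = 53
Projection coefficient = 56/53 = 1.0566

1.0566


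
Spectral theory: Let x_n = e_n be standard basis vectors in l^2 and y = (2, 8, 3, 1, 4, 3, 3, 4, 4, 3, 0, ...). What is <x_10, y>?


x_10 = e_10 is the standard basis vector with 1 in position 10.
<x_10, y> = y_10 = 3
As n -> infinity, <x_n, y> -> 0, confirming weak convergence of (x_n) to 0.

3


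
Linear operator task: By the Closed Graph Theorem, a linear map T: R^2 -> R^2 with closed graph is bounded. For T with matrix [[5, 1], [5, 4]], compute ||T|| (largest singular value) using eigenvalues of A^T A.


A^T A = [[50, 25], [25, 17]]
trace(A^T A) = 67, det(A^T A) = 225
discriminant = 67^2 - 4*225 = 3589
Largest eigenvalue of A^T A = (trace + sqrt(disc))/2 = 63.4541
||T|| = sqrt(63.4541) = 7.9658

7.9658


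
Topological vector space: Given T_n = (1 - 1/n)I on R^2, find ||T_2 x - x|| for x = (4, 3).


T_2 x - x = (1 - 1/2)x - x = -x/2
||x|| = sqrt(25) = 5.0000
||T_2 x - x|| = ||x||/2 = 5.0000/2 = 2.5000

2.5000


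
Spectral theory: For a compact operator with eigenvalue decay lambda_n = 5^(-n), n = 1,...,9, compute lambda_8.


The eigenvalue formula gives lambda_8 = 1/5^8
= 1/390625
= 2.5600e-06

2.5600e-06


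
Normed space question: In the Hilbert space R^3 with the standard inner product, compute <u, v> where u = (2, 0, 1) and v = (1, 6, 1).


Computing the standard inner product <u, v> = sum u_i * v_i
= 2*1 + 0*6 + 1*1
= 2 + 0 + 1
= 3

3


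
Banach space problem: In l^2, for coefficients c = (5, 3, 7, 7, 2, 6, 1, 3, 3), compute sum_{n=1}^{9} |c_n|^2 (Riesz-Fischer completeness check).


sum |c_n|^2 = 5^2 + 3^2 + 7^2 + 7^2 + 2^2 + 6^2 + 1^2 + 3^2 + 3^2
= 25 + 9 + 49 + 49 + 4 + 36 + 1 + 9 + 9
= 191

191


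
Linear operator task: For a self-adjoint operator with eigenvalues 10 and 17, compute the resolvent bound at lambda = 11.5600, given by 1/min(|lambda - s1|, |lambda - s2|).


dist(11.5600, {10, 17}) = min(|11.5600 - 10|, |11.5600 - 17|)
= min(1.5600, 5.4400) = 1.5600
Resolvent bound = 1/1.5600 = 0.6410

0.6410


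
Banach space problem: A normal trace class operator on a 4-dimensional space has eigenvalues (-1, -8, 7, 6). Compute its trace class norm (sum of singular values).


For a normal operator, singular values equal |eigenvalues|.
Trace norm = sum |lambda_i| = 1 + 8 + 7 + 6
= 22

22


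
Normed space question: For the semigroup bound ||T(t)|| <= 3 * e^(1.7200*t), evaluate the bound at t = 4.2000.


||T(4.2000)|| <= 3 * exp(1.7200 * 4.2000)
= 3 * exp(7.2240)
= 3 * 1371.9660
= 4115.8979

4115.8979


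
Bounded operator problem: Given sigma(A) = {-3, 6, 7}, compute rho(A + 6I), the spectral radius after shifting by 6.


Spectrum of A + 6I = {3, 12, 13}
Spectral radius = max |lambda| over the shifted spectrum
= max(3, 12, 13) = 13

13


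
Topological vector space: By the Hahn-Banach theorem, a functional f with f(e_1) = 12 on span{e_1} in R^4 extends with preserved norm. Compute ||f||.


The norm of f is given by ||f|| = sup_{||x||=1} |f(x)|.
On span{e_1}, ||e_1|| = 1, so ||f|| = |f(e_1)| / ||e_1||
= |12| / 1 = 12.0000

12.0000


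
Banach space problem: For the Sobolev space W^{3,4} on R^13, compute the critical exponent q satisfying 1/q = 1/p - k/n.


Using the Sobolev embedding formula: 1/q = 1/p - k/n
1/q = 1/4 - 3/13 = 1/52
q = 1/(1/52) = 52

52.0000


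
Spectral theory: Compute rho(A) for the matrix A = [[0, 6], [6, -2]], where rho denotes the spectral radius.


For a 2x2 matrix, eigenvalues satisfy lambda^2 - (trace)*lambda + det = 0
trace = 0 + -2 = -2
det = 0*-2 - 6*6 = -36
discriminant = (-2)^2 - 4*(-36) = 148
spectral radius = max |eigenvalue| = 7.0828

7.0828


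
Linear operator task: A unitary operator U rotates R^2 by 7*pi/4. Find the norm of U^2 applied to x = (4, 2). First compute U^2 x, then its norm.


U is a rotation by theta = 7*pi/4
U^2 = rotation by 2*theta = 14*pi/4 = 6*pi/4 (mod 2*pi)
cos(6*pi/4) = 0.0000, sin(6*pi/4) = -1.0000
U^2 x = (0.0000 * 4 - -1.0000 * 2, -1.0000 * 4 + 0.0000 * 2)
= (2.0000, -4.0000)
||U^2 x|| = sqrt(2.0000^2 + (-4.0000)^2) = sqrt(20.0000) = 4.4721

4.4721
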